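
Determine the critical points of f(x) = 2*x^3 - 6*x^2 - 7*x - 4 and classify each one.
f'(x) = 6*x^2 - 12*x - 7

Solve f'(x) = 0:
  6*x^2 - 12*x - 7 = 0 has no rational roots; quadratic formula: x = (12 ± √312)/12.
  ⇒ x = 1 - sqrt(78)/6 ≈ -0.4720, 1 + sqrt(78)/6 ≈ 2.4720

f''(x) = 12*x - 12
Second-derivative test at each critical point:
  f''(-0.4720) = -17.6635 < 0 → local maximum
  f''(2.4720) = 17.6635 > 0 → local minimum

Critical points: x = 1 - sqrt(78)/6 ≈ -0.4720 (local maximum); x = 1 + sqrt(78)/6 ≈ 2.4720 (local minimum)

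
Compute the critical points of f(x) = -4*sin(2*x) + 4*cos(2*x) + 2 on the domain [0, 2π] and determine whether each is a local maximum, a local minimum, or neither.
f'(x) = -8*sqrt(2)*sin(2*x + pi/4)

Solve f'(x) = 0 on [0, 2π]:
  f'(x) = 0 ⇔ -4*cos(2*x) = 4*sin(2*x) ⇔ tan(2*x) = -1, i.e. 2*x = arctan(-1) + nπ; keep the solutions lying in [0, 2π].
  ⇒ x = 3*pi/8 ≈ 1.1781, 7*pi/8 ≈ 2.7489, 11*pi/8 ≈ 4.3197, 15*pi/8 ≈ 5.8905

f''(x) = -16*sqrt(2)*cos(2*x + pi/4)
Second-derivative test at each critical point:
  f''(1.1781) = 22.6274 > 0 → local minimum
  f''(2.7489) = -22.6274 < 0 → local maximum
  f''(4.3197) = 22.6274 > 0 → local minimum
  f''(5.8905) = -22.6274 < 0 → local maximum

Critical points: x = 3*pi/8 ≈ 1.1781 (local minimum); x = 7*pi/8 ≈ 2.7489 (local maximum); x = 11*pi/8 ≈ 4.3197 (local minimum); x = 15*pi/8 ≈ 5.8905 (local maximum)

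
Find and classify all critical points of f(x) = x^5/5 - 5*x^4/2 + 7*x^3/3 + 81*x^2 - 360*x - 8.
f'(x) = x^4 - 10*x^3 + 7*x^2 + 162*x - 360

Solve f'(x) = 0:
  Factor: x^4 - 10*x^3 + 7*x^2 + 162*x - 360 = (x - 6)*(x - 5)*(x - 3)*(x + 4) = 0.
  ⇒ x = -4, 3, 5, 6

f''(x) = 4*x^3 - 30*x^2 + 14*x + 162
Second-derivative test at each critical point:
  f''(-4) = -630 < 0 → local maximum
  f''(3) = 42 > 0 → local minimum
  f''(5) = -18 < 0 → local maximum
  f''(6) = 30 > 0 → local minimum

Critical points: x = -4 (local maximum); x = 3 (local minimum); x = 5 (local maximum); x = 6 (local minimum)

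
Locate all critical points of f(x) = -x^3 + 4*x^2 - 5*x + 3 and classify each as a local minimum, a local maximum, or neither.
f'(x) = -3*x^2 + 8*x - 5

Solve f'(x) = 0:
  Factor: -3*x^2 + 8*x - 5 = -(x - 1)*(3*x - 5) = 0.
  ⇒ x = 1, 5/3

f''(x) = 8 - 6*x
Second-derivative test at each critical point:
  f''(1) = 2 > 0 → local minimum
  f''(5/3) = -2 < 0 → local maximum

Critical points: x = 1 (local minimum); x = 5/3 (local maximum)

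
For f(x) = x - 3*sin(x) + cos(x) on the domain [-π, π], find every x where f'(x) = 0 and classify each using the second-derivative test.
f'(x) = -sin(x) - 3*cos(x) + 1

Solve f'(x) = 0 on [-π, π]:
  f'(x) = 0 ⇔ -sin(x) - 3*cos(x) = -1. Write the left side as R·cos(x + φ) with R = √((-3)² + 1²) = sqrt(10), cos φ = -3*sqrt(10)/10, sin φ = sqrt(10)/10; then cos(x + φ) = -sqrt(10)/10. Solve for x and keep the solutions lying in [-π, π].
  ⇒ x = -atan(4/3) ≈ -0.9273, pi/2 ≈ 1.5708

f''(x) = 3*sin(x) - cos(x)
Second-derivative test at each critical point:
  f''(-0.9273) = -3 < 0 → local maximum
  f''(1.5708) = 3 > 0 → local minimum

Critical points: x = -atan(4/3) ≈ -0.9273 (local maximum); x = pi/2 ≈ 1.5708 (local minimum)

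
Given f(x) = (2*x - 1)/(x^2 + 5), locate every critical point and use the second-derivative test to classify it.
f'(x) = 2*(-x^2 + x + 5)/(x^4 + 10*x^2 + 25)

Solve f'(x) = 0:
  f'(x) = -2*(x^2 - x - 5)/(x^2 + 5)^2; the denominator is positive wherever f is defined, so f'(x) = 0 ⇔ -2*x^2 + 2*x + 10 = 0.
  Factor: -2*x^2 + 2*x + 10 = -2*(x^2 - x - 5); x^2 - x - 5 = 0 has no rational roots; quadratic formula: x = (1 ± √21)/2.
  ⇒ x = 1/2 - sqrt(21)/2 ≈ -1.7913, 1/2 + sqrt(21)/2 ≈ 2.7913

f''(x) = 2*(4*x^2*(2*x - 1) + (1 - 6*x)*(x^2 + 5))/(x^2 + 5)^3
Second-derivative test at each critical point:
  f''(-1.7913) = 0.1360 > 0 → local minimum
  f''(2.7913) = -0.0560 < 0 → local maximum

Critical points: x = 1/2 - sqrt(21)/2 ≈ -1.7913 (local minimum); x = 1/2 + sqrt(21)/2 ≈ 2.7913 (local maximum)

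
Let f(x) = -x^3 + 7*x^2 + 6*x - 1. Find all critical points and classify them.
f'(x) = -3*x^2 + 14*x + 6

Solve f'(x) = 0:
  3*x^2 - 14*x - 6 = 0 has no rational roots; quadratic formula: x = (14 ± √268)/6.
  ⇒ x = 7/3 - sqrt(67)/3 ≈ -0.3951, 7/3 + sqrt(67)/3 ≈ 5.0618

f''(x) = 14 - 6*x
Second-derivative test at each critical point:
  f''(-0.3951) = 16.3707 > 0 → local minimum
  f''(5.0618) = -16.3707 < 0 → local maximum

Critical points: x = 7/3 - sqrt(67)/3 ≈ -0.3951 (local minimum); x = 7/3 + sqrt(67)/3 ≈ 5.0618 (local maximum)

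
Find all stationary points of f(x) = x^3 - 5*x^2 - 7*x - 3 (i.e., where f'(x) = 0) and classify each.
f'(x) = 3*x^2 - 10*x - 7

Solve f'(x) = 0:
  3*x^2 - 10*x - 7 = 0 has no rational roots; quadratic formula: x = (10 ± √184)/6.
  ⇒ x = 5/3 - sqrt(46)/3 ≈ -0.5941, 5/3 + sqrt(46)/3 ≈ 3.9274

f''(x) = 6*x - 10
Second-derivative test at each critical point:
  f''(-0.5941) = -13.5647 < 0 → local maximum
  f''(3.9274) = 13.5647 > 0 → local minimum

Critical points: x = 5/3 - sqrt(46)/3 ≈ -0.5941 (local maximum); x = 5/3 + sqrt(46)/3 ≈ 3.9274 (local minimum)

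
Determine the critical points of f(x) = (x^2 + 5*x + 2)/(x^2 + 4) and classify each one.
f'(x) = (-5*x^2 + 4*x + 20)/(x^4 + 8*x^2 + 16)

Solve f'(x) = 0:
  f'(x) = -(5*x^2 - 4*x - 20)/(x^2 + 4)^2; the denominator is positive wherever f is defined, so f'(x) = 0 ⇔ -5*x^2 + 4*x + 20 = 0.
  5*x^2 - 4*x - 20 = 0 has no rational roots; quadratic formula: x = (4 ± √416)/10.
  ⇒ x = 2/5 - 2*sqrt(26)/5 ≈ -1.6396, 2/5 + 2*sqrt(26)/5 ≈ 2.4396

f''(x) = 2*(5*x^3 - 6*x^2 - 60*x + 8)/(x^6 + 12*x^4 + 48*x^2 + 64)
Second-derivative test at each critical point:
  f''(-1.6396) = 0.4559 > 0 → local minimum
  f''(2.4396) = -0.2059 < 0 → local maximum

Critical points: x = 2/5 - 2*sqrt(26)/5 ≈ -1.6396 (local minimum); x = 2/5 + 2*sqrt(26)/5 ≈ 2.4396 (local maximum)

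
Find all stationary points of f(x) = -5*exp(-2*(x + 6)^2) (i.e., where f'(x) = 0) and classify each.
f'(x) = 20*(x + 6)*exp(-2*(x + 6)^2)

Solve f'(x) = 0:
  f'(x) = (20*x + 120)·exp(-2*(x + 6)^2) and exp(-2*(x + 6)^2) > 0 for every x, so f'(x) = 0 ⇔ 20*x + 120 = 0.
  Factor: 20*x + 120 = 20*(x + 6) = 0.
  ⇒ x = -6

f''(x) = 20*(1 - 4*(x + 6)^2)*exp(-2*(x + 6)^2)
Second-derivative test at each critical point:
  f''(-6) = 20 > 0 → local minimum

Critical points: x = -6 (local minimum)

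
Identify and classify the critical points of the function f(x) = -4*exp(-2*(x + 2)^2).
f'(x) = 16*(x + 2)*exp(-2*(x + 2)^2)

Solve f'(x) = 0:
  f'(x) = (16*x + 32)·exp(-2*(x + 2)^2) and exp(-2*(x + 2)^2) > 0 for every x, so f'(x) = 0 ⇔ 16*x + 32 = 0.
  Factor: 16*x + 32 = 16*(x + 2) = 0.
  ⇒ x = -2

f''(x) = 16*(1 - 4*(x + 2)^2)*exp(-2*(x + 2)^2)
Second-derivative test at each critical point:
  f''(-2) = 16 > 0 → local minimum

Critical points: x = -2 (local minimum)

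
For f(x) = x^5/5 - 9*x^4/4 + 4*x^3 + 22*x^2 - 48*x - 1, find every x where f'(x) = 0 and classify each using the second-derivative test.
f'(x) = x^4 - 9*x^3 + 12*x^2 + 44*x - 48

Solve f'(x) = 0:
  Factor: x^4 - 9*x^3 + 12*x^2 + 44*x - 48 = (x - 6)*(x - 4)*(x - 1)*(x + 2) = 0.
  ⇒ x = -2, 1, 4, 6

f''(x) = 4*x^3 - 27*x^2 + 24*x + 44
Second-derivative test at each critical point:
  f''(-2) = -144 < 0 → local maximum
  f''(1) = 45 > 0 → local minimum
  f''(4) = -36 < 0 → local maximum
  f''(6) = 80 > 0 → local minimum

Critical points: x = -2 (local maximum); x = 1 (local minimum); x = 4 (local maximum); x = 6 (local minimum)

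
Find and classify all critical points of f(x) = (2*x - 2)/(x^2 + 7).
f'(x) = 2*(x^2 - 2*x*(x - 1) + 7)/(x^2 + 7)^2

Solve f'(x) = 0:
  f'(x) = -2*(x^2 - 2*x - 7)/(x^2 + 7)^2; the denominator is positive wherever f is defined, so f'(x) = 0 ⇔ -2*x^2 + 4*x + 14 = 0.
  Factor: -2*x^2 + 4*x + 14 = -2*(x^2 - 2*x - 7); x^2 - 2*x - 7 = 0 has no rational roots; quadratic formula: x = (2 ± √32)/2.
  ⇒ x = 1 - 2*sqrt(2) ≈ -1.8284, 1 + 2*sqrt(2) ≈ 3.8284

f''(x) = 4*(4*x^2*(x - 1) + (1 - 3*x)*(x^2 + 7))/(x^2 + 7)^3
Second-derivative test at each critical point:
  f''(-1.8284) = 0.1058 > 0 → local minimum
  f''(3.8284) = -0.0241 < 0 → local maximum

Critical points: x = 1 - 2*sqrt(2) ≈ -1.8284 (local minimum); x = 1 + 2*sqrt(2) ≈ 3.8284 (local maximum)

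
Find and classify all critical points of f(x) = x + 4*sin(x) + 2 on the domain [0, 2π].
f'(x) = 4*cos(x) + 1

Solve f'(x) = 0 on [0, 2π]:
  f'(x) = 0 ⇔ cos(x) = -1/4, i.e. x = ±arccos(-1/4) + 2nπ; keep the solutions lying in [0, 2π].
  ⇒ x = acos(-1/4) ≈ 1.8235, -acos(-1/4) + 2*pi ≈ 4.4597

f''(x) = -4*sin(x)
Second-derivative test at each critical point:
  f''(1.8235) = -3.8730 < 0 → local maximum
  f''(4.4597) = 3.8730 > 0 → local minimum

Critical points: x = acos(-1/4) ≈ 1.8235 (local maximum); x = -acos(-1/4) + 2*pi ≈ 4.4597 (local minimum)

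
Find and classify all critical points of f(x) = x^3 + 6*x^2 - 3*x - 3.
f'(x) = 3*x^2 + 12*x - 3

Solve f'(x) = 0:
  Factor: 3*x^2 + 12*x - 3 = 3*(x^2 + 4*x - 1); x^2 + 4*x - 1 = 0 has no rational roots; quadratic formula: x = (-4 ± √20)/2.
  ⇒ x = -sqrt(5) - 2 ≈ -4.2361, -2 + sqrt(5) ≈ 0.2361

f''(x) = 6*x + 12
Second-derivative test at each critical point:
  f''(-4.2361) = -13.4164 < 0 → local maximum
  f''(0.2361) = 13.4164 > 0 → local minimum

Critical points: x = -sqrt(5) - 2 ≈ -4.2361 (local maximum); x = -2 + sqrt(5) ≈ 0.2361 (local minimum)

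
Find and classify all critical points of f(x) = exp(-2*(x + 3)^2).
f'(x) = 4*(-x - 3)*exp(-2*(x + 3)^2)

Solve f'(x) = 0:
  f'(x) = (-4*x - 12)·exp(-2*(x + 3)^2) and exp(-2*(x + 3)^2) > 0 for every x, so f'(x) = 0 ⇔ -4*x - 12 = 0.
  Factor: -4*x - 12 = -4*(x + 3) = 0.
  ⇒ x = -3

f''(x) = 4*(4*(x + 3)^2 - 1)*exp(-2*(x + 3)^2)
Second-derivative test at each critical point:
  f''(-3) = -4 < 0 → local maximum

Critical points: x = -3 (local maximum)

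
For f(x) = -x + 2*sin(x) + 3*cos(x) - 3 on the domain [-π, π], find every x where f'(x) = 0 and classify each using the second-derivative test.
f'(x) = -3*sin(x) + 2*cos(x) - 1

Solve f'(x) = 0 on [-π, π]:
  f'(x) = 0 ⇔ -3*sin(x) + 2*cos(x) = 1. Write the left side as R·cos(x + φ) with R = √(2² + 3²) = sqrt(13), cos φ = 2*sqrt(13)/13, sin φ = 3*sqrt(13)/13; then cos(x + φ) = sqrt(13)/13. Solve for x and keep the solutions lying in [-π, π].
  ⇒ x = -pi + atan((-4*sqrt(3) - 3)/(2 - 6*sqrt(3))) ≈ -2.2726, atan((-3 + 4*sqrt(3))/(2 + 6*sqrt(3))) ≈ 0.3070

f''(x) = -2*sin(x) - 3*cos(x)
Second-derivative test at each critical point:
  f''(-2.2726) = 3.4641 > 0 → local minimum
  f''(0.3070) = -3.4641 < 0 → local maximum

Critical points: x = -pi + atan((-4*sqrt(3) - 3)/(2 - 6*sqrt(3))) ≈ -2.2726 (local minimum); x = atan((-3 + 4*sqrt(3))/(2 + 6*sqrt(3))) ≈ 0.3070 (local maximum)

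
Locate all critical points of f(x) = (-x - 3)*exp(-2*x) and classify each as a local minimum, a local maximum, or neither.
f'(x) = (2*x + 5)*exp(-2*x)

Solve f'(x) = 0:
  f'(x) = (2*x + 5)·exp(-2*x) and exp(-2*x) > 0 for every x, so f'(x) = 0 ⇔ 2*x + 5 = 0.
  2*x + 5 = 0.
  ⇒ x = -5/2

f''(x) = 4*(-x - 2)*exp(-2*x)
Second-derivative test at each critical point:
  f''(-5/2) = 296.8263 > 0 → local minimum

Critical points: x = -5/2 (local minimum)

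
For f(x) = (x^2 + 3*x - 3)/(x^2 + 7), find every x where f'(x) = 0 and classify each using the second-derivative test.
f'(x) = (-3*x^2 + 20*x + 21)/(x^4 + 14*x^2 + 49)

Solve f'(x) = 0:
  f'(x) = -(3*x^2 - 20*x - 21)/(x^2 + 7)^2; the denominator is positive wherever f is defined, so f'(x) = 0 ⇔ -3*x^2 + 20*x + 21 = 0.
  3*x^2 - 20*x - 21 = 0 has no rational roots; quadratic formula: x = (20 ± √652)/6.
  ⇒ x = 10/3 - sqrt(163)/3 ≈ -0.9224, 10/3 + sqrt(163)/3 ≈ 7.5890

f''(x) = 2*(3*x^3 - 30*x^2 - 63*x + 70)/(x^6 + 21*x^4 + 147*x^2 + 343)
Second-derivative test at each critical point:
  f''(-0.9224) = 0.4143 > 0 → local minimum
  f''(7.5890) = -0.0061 < 0 → local maximum

Critical points: x = 10/3 - sqrt(163)/3 ≈ -0.9224 (local minimum); x = 10/3 + sqrt(163)/3 ≈ 7.5890 (local maximum)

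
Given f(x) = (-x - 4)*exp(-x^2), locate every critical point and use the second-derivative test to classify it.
f'(x) = (2*x*(x + 4) - 1)*exp(-x^2)

Solve f'(x) = 0:
  f'(x) = (2*x^2 + 8*x - 1)·exp(-x^2) and exp(-x^2) > 0 for every x, so f'(x) = 0 ⇔ 2*x^2 + 8*x - 1 = 0.
  2*x^2 + 8*x - 1 = 0 has no rational roots; quadratic formula: x = (-8 ± √72)/4.
  ⇒ x = -3*sqrt(2)/2 - 2 ≈ -4.1213, -2 + 3*sqrt(2)/2 ≈ 0.1213

f''(x) = 2*(-2*x^2*(x + 4) + 3*x + 4)*exp(-x^2)
Second-derivative test at each critical point:
  f''(-4.1213) = -3.565e-07 < 0 → local maximum
  f''(0.1213) = 8.3613 > 0 → local minimum

Critical points: x = -3*sqrt(2)/2 - 2 ≈ -4.1213 (local maximum); x = -2 + 3*sqrt(2)/2 ≈ 0.1213 (local minimum)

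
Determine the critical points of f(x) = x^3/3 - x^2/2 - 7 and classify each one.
f'(x) = x*(x - 1)

Solve f'(x) = 0:
  Factor: x^2 - x = x*(x - 1) = 0.
  ⇒ x = 0, 1

f''(x) = 2*x - 1
Second-derivative test at each critical point:
  f''(0) = -1 < 0 → local maximum
  f''(1) = 1 > 0 → local minimum

Critical points: x = 0 (local maximum); x = 1 (local minimum)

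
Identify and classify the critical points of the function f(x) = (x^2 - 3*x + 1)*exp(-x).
f'(x) = (-x^2 + 5*x - 4)*exp(-x)

Solve f'(x) = 0:
  f'(x) = (-x^2 + 5*x - 4)·exp(-x) and exp(-x) > 0 for every x, so f'(x) = 0 ⇔ -x^2 + 5*x - 4 = 0.
  Factor: -x^2 + 5*x - 4 = -(x - 4)*(x - 1) = 0.
  ⇒ x = 1, 4

f''(x) = (x^2 - 7*x + 9)*exp(-x)
Second-derivative test at each critical point:
  f''(1) = 1.1036 > 0 → local minimum
  f''(4) = -0.0549 < 0 → local maximum

Critical points: x = 1 (local minimum); x = 4 (local maximum)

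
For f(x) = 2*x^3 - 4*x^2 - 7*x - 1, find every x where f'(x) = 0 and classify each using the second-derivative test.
f'(x) = 6*x^2 - 8*x - 7

Solve f'(x) = 0:
  6*x^2 - 8*x - 7 = 0 has no rational roots; quadratic formula: x = (8 ± √232)/12.
  ⇒ x = 2/3 - sqrt(58)/6 ≈ -0.6026, 2/3 + sqrt(58)/6 ≈ 1.9360

f''(x) = 12*x - 8
Second-derivative test at each critical point:
  f''(-0.6026) = -15.2315 < 0 → local maximum
  f''(1.9360) = 15.2315 > 0 → local minimum

Critical points: x = 2/3 - sqrt(58)/6 ≈ -0.6026 (local maximum); x = 2/3 + sqrt(58)/6 ≈ 1.9360 (local minimum)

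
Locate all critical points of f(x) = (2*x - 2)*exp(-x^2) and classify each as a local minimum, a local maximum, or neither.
f'(x) = 2*(-2*x*(x - 1) + 1)*exp(-x^2)

Solve f'(x) = 0:
  f'(x) = (-4*x^2 + 4*x + 2)·exp(-x^2) and exp(-x^2) > 0 for every x, so f'(x) = 0 ⇔ -4*x^2 + 4*x + 2 = 0.
  Factor: -4*x^2 + 4*x + 2 = -2*(2*x^2 - 2*x - 1); 2*x^2 - 2*x - 1 = 0 has no rational roots; quadratic formula: x = (2 ± √12)/4.
  ⇒ x = 1/2 - sqrt(3)/2 ≈ -0.3660, 1/2 + sqrt(3)/2 ≈ 1.3660

f''(x) = 4*(2*x^2*(x - 1) - 3*x + 1)*exp(-x^2)
Second-derivative test at each critical point:
  f''(-0.3660) = 6.0595 > 0 → local minimum
  f''(1.3660) = -1.0721 < 0 → local maximum

Critical points: x = 1/2 - sqrt(3)/2 ≈ -0.3660 (local minimum); x = 1/2 + sqrt(3)/2 ≈ 1.3660 (local maximum)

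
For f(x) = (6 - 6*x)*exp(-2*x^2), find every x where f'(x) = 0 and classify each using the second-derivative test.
f'(x) = 6*(4*x*(x - 1) - 1)*exp(-2*x^2)

Solve f'(x) = 0:
  f'(x) = (24*x^2 - 24*x - 6)·exp(-2*x^2) and exp(-2*x^2) > 0 for every x, so f'(x) = 0 ⇔ 24*x^2 - 24*x - 6 = 0.
  Factor: 24*x^2 - 24*x - 6 = 6*(4*x^2 - 4*x - 1); 4*x^2 - 4*x - 1 = 0 has no rational roots; quadratic formula: x = (4 ± √32)/8.
  ⇒ x = 1/2 - sqrt(2)/2 ≈ -0.2071, 1/2 + sqrt(2)/2 ≈ 1.2071

f''(x) = 24*(4*x^2*(1 - x) + 3*x - 1)*exp(-2*x^2)
Second-derivative test at each critical point:
  f''(-0.2071) = -31.1508 < 0 → local maximum
  f''(1.2071) = 1.8412 > 0 → local minimum

Critical points: x = 1/2 - sqrt(2)/2 ≈ -0.2071 (local maximum); x = 1/2 + sqrt(2)/2 ≈ 1.2071 (local minimum)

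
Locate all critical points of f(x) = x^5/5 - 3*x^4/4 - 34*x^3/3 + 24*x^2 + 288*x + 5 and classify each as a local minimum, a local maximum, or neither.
f'(x) = x^4 - 3*x^3 - 34*x^2 + 48*x + 288

Solve f'(x) = 0:
  Factor: x^4 - 3*x^3 - 34*x^2 + 48*x + 288 = (x - 6)*(x - 4)*(x + 3)*(x + 4) = 0.
  ⇒ x = -4, -3, 4, 6

f''(x) = 4*x^3 - 9*x^2 - 68*x + 48
Second-derivative test at each critical point:
  f''(-4) = -80 < 0 → local maximum
  f''(-3) = 63 > 0 → local minimum
  f''(4) = -112 < 0 → local maximum
  f''(6) = 180 > 0 → local minimum

Critical points: x = -4 (local maximum); x = -3 (local minimum); x = 4 (local maximum); x = 6 (local minimum)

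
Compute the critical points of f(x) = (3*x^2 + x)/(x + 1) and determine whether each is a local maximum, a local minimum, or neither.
f'(x) = (3*x^2 + 6*x + 1)/(x^2 + 2*x + 1)

Solve f'(x) = 0:
  f'(x) = (3*x^2 + 6*x + 1)/(x + 1)^2; the denominator is positive wherever f is defined, so f'(x) = 0 ⇔ 3*x^2 + 6*x + 1 = 0.
  3*x^2 + 6*x + 1 = 0 has no rational roots; quadratic formula: x = (-6 ± √24)/6.
  ⇒ x = -1 - sqrt(6)/3 ≈ -1.8165, -1 + sqrt(6)/3 ≈ -0.1835

f''(x) = 4/(x^3 + 3*x^2 + 3*x + 1)
Second-derivative test at each critical point:
  f''(-1.8165) = -7.3485 < 0 → local maximum
  f''(-0.1835) = 7.3485 > 0 → local minimum

Critical points: x = -1 - sqrt(6)/3 ≈ -1.8165 (local maximum); x = -1 + sqrt(6)/3 ≈ -0.1835 (local minimum)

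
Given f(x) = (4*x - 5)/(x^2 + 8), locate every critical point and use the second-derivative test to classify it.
f'(x) = 2*(-2*x^2 + 5*x + 16)/(x^4 + 16*x^2 + 64)

Solve f'(x) = 0:
  f'(x) = -2*(2*x^2 - 5*x - 16)/(x^2 + 8)^2; the denominator is positive wherever f is defined, so f'(x) = 0 ⇔ -4*x^2 + 10*x + 32 = 0.
  Factor: -4*x^2 + 10*x + 32 = -2*(2*x^2 - 5*x - 16); 2*x^2 - 5*x - 16 = 0 has no rational roots; quadratic formula: x = (5 ± √153)/4.
  ⇒ x = 5/4 - 3*sqrt(17)/4 ≈ -1.8423, 5/4 + 3*sqrt(17)/4 ≈ 4.3423

f''(x) = 2*(4*x^2*(4*x - 5) + (5 - 12*x)*(x^2 + 8))/(x^2 + 8)^3
Second-derivative test at each critical point:
  f''(-1.8423) = 0.1906 > 0 → local minimum
  f''(4.3423) = -0.0343 < 0 → local maximum

Critical points: x = 5/4 - 3*sqrt(17)/4 ≈ -1.8423 (local minimum); x = 5/4 + 3*sqrt(17)/4 ≈ 4.3423 (local maximum)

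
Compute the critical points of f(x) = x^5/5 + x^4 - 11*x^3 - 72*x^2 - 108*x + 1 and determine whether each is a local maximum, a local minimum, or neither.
f'(x) = x^4 + 4*x^3 - 33*x^2 - 144*x - 108

Solve f'(x) = 0:
  Factor: x^4 + 4*x^3 - 33*x^2 - 144*x - 108 = (x - 6)*(x + 1)*(x + 3)*(x + 6) = 0.
  ⇒ x = -6, -3, -1, 6

f''(x) = 4*x^3 + 12*x^2 - 66*x - 144
Second-derivative test at each critical point:
  f''(-6) = -180 < 0 → local maximum
  f''(-3) = 54 > 0 → local minimum
  f''(-1) = -70 < 0 → local maximum
  f''(6) = 756 > 0 → local minimum

Critical points: x = -6 (local maximum); x = -3 (local minimum); x = -1 (local maximum); x = 6 (local minimum)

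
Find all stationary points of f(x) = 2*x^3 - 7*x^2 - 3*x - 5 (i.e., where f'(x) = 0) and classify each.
f'(x) = 6*x^2 - 14*x - 3

Solve f'(x) = 0:
  6*x^2 - 14*x - 3 = 0 has no rational roots; quadratic formula: x = (14 ± √268)/12.
  ⇒ x = 7/6 - sqrt(67)/6 ≈ -0.1976, 7/6 + sqrt(67)/6 ≈ 2.5309

f''(x) = 12*x - 14
Second-derivative test at each critical point:
  f''(-0.1976) = -16.3707 < 0 → local maximum
  f''(2.5309) = 16.3707 > 0 → local minimum

Critical points: x = 7/6 - sqrt(67)/6 ≈ -0.1976 (local maximum); x = 7/6 + sqrt(67)/6 ≈ 2.5309 (local minimum)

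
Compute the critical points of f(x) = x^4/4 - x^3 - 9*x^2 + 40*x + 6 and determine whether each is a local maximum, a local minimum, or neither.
f'(x) = x^3 - 3*x^2 - 18*x + 40

Solve f'(x) = 0:
  Factor: x^3 - 3*x^2 - 18*x + 40 = (x - 5)*(x - 2)*(x + 4) = 0.
  ⇒ x = -4, 2, 5

f''(x) = 3*x^2 - 6*x - 18
Second-derivative test at each critical point:
  f''(-4) = 54 > 0 → local minimum
  f''(2) = -18 < 0 → local maximum
  f''(5) = 27 > 0 → local minimum

Critical points: x = -4 (local minimum); x = 2 (local maximum); x = 5 (local minimum)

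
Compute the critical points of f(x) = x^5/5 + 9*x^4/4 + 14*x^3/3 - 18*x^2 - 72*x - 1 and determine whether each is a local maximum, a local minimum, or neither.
f'(x) = x^4 + 9*x^3 + 14*x^2 - 36*x - 72

Solve f'(x) = 0:
  Factor: x^4 + 9*x^3 + 14*x^2 - 36*x - 72 = (x - 2)*(x + 2)*(x + 3)*(x + 6) = 0.
  ⇒ x = -6, -3, -2, 2

f''(x) = 4*x^3 + 27*x^2 + 28*x - 36
Second-derivative test at each critical point:
  f''(-6) = -96 < 0 → local maximum
  f''(-3) = 15 > 0 → local minimum
  f''(-2) = -16 < 0 → local maximum
  f''(2) = 160 > 0 → local minimum

Critical points: x = -6 (local maximum); x = -3 (local minimum); x = -2 (local maximum); x = 2 (local minimum)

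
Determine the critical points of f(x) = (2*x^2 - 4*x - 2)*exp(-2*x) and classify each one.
f'(x) = 4*x*(3 - x)*exp(-2*x)

Solve f'(x) = 0:
  f'(x) = (-4*x^2 + 12*x)·exp(-2*x) and exp(-2*x) > 0 for every x, so f'(x) = 0 ⇔ -4*x^2 + 12*x = 0.
  Factor: -4*x^2 + 12*x = -4*x*(x - 3) = 0.
  ⇒ x = 0, 3

f''(x) = 4*(2*x^2 - 8*x + 3)*exp(-2*x)
Second-derivative test at each critical point:
  f''(0) = 12 > 0 → local minimum
  f''(3) = -0.0297 < 0 → local maximum

Critical points: x = 0 (local minimum); x = 3 (local maximum)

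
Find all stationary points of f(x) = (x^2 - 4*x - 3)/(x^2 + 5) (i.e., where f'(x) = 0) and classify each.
f'(x) = 4*(x^2 + 4*x - 5)/(x^4 + 10*x^2 + 25)

Solve f'(x) = 0:
  f'(x) = 4*(x - 1)*(x + 5)/(x^2 + 5)^2; the denominator is positive wherever f is defined, so f'(x) = 0 ⇔ 4*x^2 + 16*x - 20 = 0.
  Factor: 4*x^2 + 16*x - 20 = 4*(x - 1)*(x + 5) = 0.
  ⇒ x = -5, 1

f''(x) = 8*(-x^3 - 6*x^2 + 15*x + 10)/(x^6 + 15*x^4 + 75*x^2 + 125)
Second-derivative test at each critical point:
  f''(-5) = -2/75 < 0 → local maximum
  f''(1) = 2/3 > 0 → local minimum

Critical points: x = -5 (local maximum); x = 1 (local minimum)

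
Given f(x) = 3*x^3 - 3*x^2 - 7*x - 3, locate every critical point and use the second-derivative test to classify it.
f'(x) = 9*x^2 - 6*x - 7

Solve f'(x) = 0:
  9*x^2 - 6*x - 7 = 0 has no rational roots; quadratic formula: x = (6 ± √288)/18.
  ⇒ x = 1/3 - 2*sqrt(2)/3 ≈ -0.6095, 1/3 + 2*sqrt(2)/3 ≈ 1.2761

f''(x) = 18*x - 6
Second-derivative test at each critical point:
  f''(-0.6095) = -16.9706 < 0 → local maximum
  f''(1.2761) = 16.9706 > 0 → local minimum

Critical points: x = 1/3 - 2*sqrt(2)/3 ≈ -0.6095 (local maximum); x = 1/3 + 2*sqrt(2)/3 ≈ 1.2761 (local minimum)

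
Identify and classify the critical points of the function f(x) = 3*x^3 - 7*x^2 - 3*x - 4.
f'(x) = 9*x^2 - 14*x - 3

Solve f'(x) = 0:
  9*x^2 - 14*x - 3 = 0 has no rational roots; quadratic formula: x = (14 ± √304)/18.
  ⇒ x = 7/9 - 2*sqrt(19)/9 ≈ -0.1909, 7/9 + 2*sqrt(19)/9 ≈ 1.7464

f''(x) = 18*x - 14
Second-derivative test at each critical point:
  f''(-0.1909) = -17.4356 < 0 → local maximum
  f''(1.7464) = 17.4356 > 0 → local minimum

Critical points: x = 7/9 - 2*sqrt(19)/9 ≈ -0.1909 (local maximum); x = 7/9 + 2*sqrt(19)/9 ≈ 1.7464 (local minimum)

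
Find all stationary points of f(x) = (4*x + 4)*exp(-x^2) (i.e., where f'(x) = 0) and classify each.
f'(x) = 4*(-2*x*(x + 1) + 1)*exp(-x^2)

Solve f'(x) = 0:
  f'(x) = (-8*x^2 - 8*x + 4)·exp(-x^2) and exp(-x^2) > 0 for every x, so f'(x) = 0 ⇔ -8*x^2 - 8*x + 4 = 0.
  Factor: -8*x^2 - 8*x + 4 = -4*(2*x^2 + 2*x - 1); 2*x^2 + 2*x - 1 = 0 has no rational roots; quadratic formula: x = (-2 ± √12)/4.
  ⇒ x = -sqrt(3)/2 - 1/2 ≈ -1.3660, -1/2 + sqrt(3)/2 ≈ 0.3660

f''(x) = 8*(2*x^2*(x + 1) - 3*x - 1)*exp(-x^2)
Second-derivative test at each critical point:
  f''(-1.3660) = 2.1441 > 0 → local minimum
  f''(0.3660) = -12.1190 < 0 → local maximum

Critical points: x = -sqrt(3)/2 - 1/2 ≈ -1.3660 (local minimum); x = -1/2 + sqrt(3)/2 ≈ 0.3660 (local maximum)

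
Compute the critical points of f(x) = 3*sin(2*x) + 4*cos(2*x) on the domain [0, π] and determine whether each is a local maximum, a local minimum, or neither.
f'(x) = -8*sin(2*x) + 6*cos(2*x)

Solve f'(x) = 0 on [0, π]:
  f'(x) = 0 ⇔ 3*cos(2*x) = 4*sin(2*x) ⇔ tan(2*x) = 3/4, i.e. 2*x = arctan(3/4) + nπ; keep the solutions lying in [0, π].
  ⇒ x = atan(3/4)/2 ≈ 0.3218, atan(3/4)/2 + pi/2 ≈ 1.8925

f''(x) = -12*sin(2*x) - 16*cos(2*x)
Second-derivative test at each critical point:
  f''(0.3218) = -20 < 0 → local maximum
  f''(1.8925) = 20 > 0 → local minimum

Critical points: x = atan(3/4)/2 ≈ 0.3218 (local maximum); x = atan(3/4)/2 + pi/2 ≈ 1.8925 (local minimum)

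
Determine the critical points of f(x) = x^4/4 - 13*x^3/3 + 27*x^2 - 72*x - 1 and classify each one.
f'(x) = x^3 - 13*x^2 + 54*x - 72

Solve f'(x) = 0:
  Factor: x^3 - 13*x^2 + 54*x - 72 = (x - 6)*(x - 4)*(x - 3) = 0.
  ⇒ x = 3, 4, 6

f''(x) = 3*x^2 - 26*x + 54
Second-derivative test at each critical point:
  f''(3) = 3 > 0 → local minimum
  f''(4) = -2 < 0 → local maximum
  f''(6) = 6 > 0 → local minimum

Critical points: x = 3 (local minimum); x = 4 (local maximum); x = 6 (local minimum)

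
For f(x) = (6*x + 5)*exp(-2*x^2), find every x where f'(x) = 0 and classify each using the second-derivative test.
f'(x) = 2*(-2*x*(6*x + 5) + 3)*exp(-2*x^2)

Solve f'(x) = 0:
  f'(x) = (-24*x^2 - 20*x + 6)·exp(-2*x^2) and exp(-2*x^2) > 0 for every x, so f'(x) = 0 ⇔ -24*x^2 - 20*x + 6 = 0.
  Factor: -24*x^2 - 20*x + 6 = -2*(12*x^2 + 10*x - 3); 12*x^2 + 10*x - 3 = 0 has no rational roots; quadratic formula: x = (-10 ± √244)/24.
  ⇒ x = -sqrt(61)/12 - 5/12 ≈ -1.0675, -5/12 + sqrt(61)/12 ≈ 0.2342

f''(x) = 4*(4*x^2*(6*x + 5) - 18*x - 5)*exp(-2*x^2)
Second-derivative test at each critical point:
  f''(-1.0675) = 3.1980 > 0 → local minimum
  f''(0.2342) = -27.9955 < 0 → local maximum

Critical points: x = -sqrt(61)/12 - 5/12 ≈ -1.0675 (local minimum); x = -5/12 + sqrt(61)/12 ≈ 0.2342 (local maximum)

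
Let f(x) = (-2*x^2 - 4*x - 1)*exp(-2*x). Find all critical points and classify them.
f'(x) = 2*(2*x^2 + 2*x - 1)*exp(-2*x)

Solve f'(x) = 0:
  f'(x) = (4*x^2 + 4*x - 2)·exp(-2*x) and exp(-2*x) > 0 for every x, so f'(x) = 0 ⇔ 4*x^2 + 4*x - 2 = 0.
  Factor: 4*x^2 + 4*x - 2 = 2*(2*x^2 + 2*x - 1); 2*x^2 + 2*x - 1 = 0 has no rational roots; quadratic formula: x = (-2 ± √12)/4.
  ⇒ x = -sqrt(3)/2 - 1/2 ≈ -1.3660, -1/2 + sqrt(3)/2 ≈ 0.3660

f''(x) = 8*(1 - x^2)*exp(-2*x)
Second-derivative test at each critical point:
  f''(-1.3660) = -106.4474 < 0 → local maximum
  f''(0.3660) = 3.3319 > 0 → local minimum

Critical points: x = -sqrt(3)/2 - 1/2 ≈ -1.3660 (local maximum); x = -1/2 + sqrt(3)/2 ≈ 0.3660 (local minimum)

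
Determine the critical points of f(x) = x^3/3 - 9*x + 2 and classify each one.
f'(x) = x^2 - 9

Solve f'(x) = 0:
  Factor: x^2 - 9 = (x - 3)*(x + 3) = 0.
  ⇒ x = -3, 3

f''(x) = 2*x
Second-derivative test at each critical point:
  f''(-3) = -6 < 0 → local maximum
  f''(3) = 6 > 0 → local minimum

Critical points: x = -3 (local maximum); x = 3 (local minimum)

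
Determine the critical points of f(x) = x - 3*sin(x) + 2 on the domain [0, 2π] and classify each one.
f'(x) = 1 - 3*cos(x)

Solve f'(x) = 0 on [0, 2π]:
  f'(x) = 0 ⇔ cos(x) = 1/3, i.e. x = ±arccos(1/3) + 2nπ; keep the solutions lying in [0, 2π].
  ⇒ x = acos(1/3) ≈ 1.2310, -acos(1/3) + 2*pi ≈ 5.0522

f''(x) = 3*sin(x)
Second-derivative test at each critical point:
  f''(1.2310) = 2.8284 > 0 → local minimum
  f''(5.0522) = -2.8284 < 0 → local maximum

Critical points: x = acos(1/3) ≈ 1.2310 (local minimum); x = -acos(1/3) + 2*pi ≈ 5.0522 (local maximum)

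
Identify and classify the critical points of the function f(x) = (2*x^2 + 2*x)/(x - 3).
f'(x) = 2*(x^2 - 6*x - 3)/(x^2 - 6*x + 9)

Solve f'(x) = 0:
  f'(x) = 2*(x^2 - 6*x - 3)/(x - 3)^2; the denominator is positive wherever f is defined, so f'(x) = 0 ⇔ 2*x^2 - 12*x - 6 = 0.
  Factor: 2*x^2 - 12*x - 6 = 2*(x^2 - 6*x - 3); x^2 - 6*x - 3 = 0 has no rational roots; quadratic formula: x = (6 ± √48)/2.
  ⇒ x = 3 - 2*sqrt(3) ≈ -0.4641, 3 + 2*sqrt(3) ≈ 6.4641

f''(x) = 48/(x^3 - 9*x^2 + 27*x - 27)
Second-derivative test at each critical point:
  f''(-0.4641) = -1.1547 < 0 → local maximum
  f''(6.4641) = 1.1547 > 0 → local minimum

Critical points: x = 3 - 2*sqrt(3) ≈ -0.4641 (local maximum); x = 3 + 2*sqrt(3) ≈ 6.4641 (local minimum)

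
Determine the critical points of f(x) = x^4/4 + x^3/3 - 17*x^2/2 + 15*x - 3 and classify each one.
f'(x) = x^3 + x^2 - 17*x + 15

Solve f'(x) = 0:
  Factor: x^3 + x^2 - 17*x + 15 = (x - 3)*(x - 1)*(x + 5) = 0.
  ⇒ x = -5, 1, 3

f''(x) = 3*x^2 + 2*x - 17
Second-derivative test at each critical point:
  f''(-5) = 48 > 0 → local minimum
  f''(1) = -12 < 0 → local maximum
  f''(3) = 16 > 0 → local minimum

Critical points: x = -5 (local minimum); x = 1 (local maximum); x = 3 (local minimum)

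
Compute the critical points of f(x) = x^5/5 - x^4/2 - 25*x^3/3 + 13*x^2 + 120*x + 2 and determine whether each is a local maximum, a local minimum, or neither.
f'(x) = x^4 - 2*x^3 - 25*x^2 + 26*x + 120

Solve f'(x) = 0:
  Factor: x^4 - 2*x^3 - 25*x^2 + 26*x + 120 = (x - 5)*(x - 3)*(x + 2)*(x + 4) = 0.
  ⇒ x = -4, -2, 3, 5

f''(x) = 4*x^3 - 6*x^2 - 50*x + 26
Second-derivative test at each critical point:
  f''(-4) = -126 < 0 → local maximum
  f''(-2) = 70 > 0 → local minimum
  f''(3) = -70 < 0 → local maximum
  f''(5) = 126 > 0 → local minimum

Critical points: x = -4 (local maximum); x = -2 (local minimum); x = 3 (local maximum); x = 5 (local minimum)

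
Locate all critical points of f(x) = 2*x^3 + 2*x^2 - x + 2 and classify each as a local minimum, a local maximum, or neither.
f'(x) = 6*x^2 + 4*x - 1

Solve f'(x) = 0:
  6*x^2 + 4*x - 1 = 0 has no rational roots; quadratic formula: x = (-4 ± √40)/12.
  ⇒ x = -sqrt(10)/6 - 1/3 ≈ -0.8604, -1/3 + sqrt(10)/6 ≈ 0.1937

f''(x) = 12*x + 4
Second-derivative test at each critical point:
  f''(-0.8604) = -6.3246 < 0 → local maximum
  f''(0.1937) = 6.3246 > 0 → local minimum

Critical points: x = -sqrt(10)/6 - 1/3 ≈ -0.8604 (local maximum); x = -1/3 + sqrt(10)/6 ≈ 0.1937 (local minimum)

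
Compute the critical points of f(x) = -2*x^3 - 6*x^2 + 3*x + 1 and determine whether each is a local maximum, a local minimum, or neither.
f'(x) = -6*x^2 - 12*x + 3

Solve f'(x) = 0:
  Factor: -6*x^2 - 12*x + 3 = -3*(2*x^2 + 4*x - 1); 2*x^2 + 4*x - 1 = 0 has no rational roots; quadratic formula: x = (-4 ± √24)/4.
  ⇒ x = -sqrt(6)/2 - 1 ≈ -2.2247, -1 + sqrt(6)/2 ≈ 0.2247

f''(x) = -12*x - 12
Second-derivative test at each critical point:
  f''(-2.2247) = 14.6969 > 0 → local minimum
  f''(0.2247) = -14.6969 < 0 → local maximum

Critical points: x = -sqrt(6)/2 - 1 ≈ -2.2247 (local minimum); x = -1 + sqrt(6)/2 ≈ 0.2247 (local maximum)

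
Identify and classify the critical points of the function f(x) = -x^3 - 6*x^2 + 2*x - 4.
f'(x) = -3*x^2 - 12*x + 2

Solve f'(x) = 0:
  3*x^2 + 12*x - 2 = 0 has no rational roots; quadratic formula: x = (-12 ± √168)/6.
  ⇒ x = -sqrt(42)/3 - 2 ≈ -4.1602, -2 + sqrt(42)/3 ≈ 0.1602

f''(x) = -6*x - 12
Second-derivative test at each critical point:
  f''(-4.1602) = 12.9615 > 0 → local minimum
  f''(0.1602) = -12.9615 < 0 → local maximum

Critical points: x = -sqrt(42)/3 - 2 ≈ -4.1602 (local minimum); x = -2 + sqrt(42)/3 ≈ 0.1602 (local maximum)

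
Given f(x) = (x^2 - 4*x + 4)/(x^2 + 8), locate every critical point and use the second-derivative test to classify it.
f'(x) = 4*(x^2 + 2*x - 8)/(x^4 + 16*x^2 + 64)

Solve f'(x) = 0:
  f'(x) = 4*(x - 2)*(x + 4)/(x^2 + 8)^2; the denominator is positive wherever f is defined, so f'(x) = 0 ⇔ 4*x^2 + 8*x - 32 = 0.
  Factor: 4*x^2 + 8*x - 32 = 4*(x - 2)*(x + 4) = 0.
  ⇒ x = -4, 2

f''(x) = 8*(-x^3 - 3*x^2 + 24*x + 8)/(x^6 + 24*x^4 + 192*x^2 + 512)
Second-derivative test at each critical point:
  f''(-4) = -1/24 < 0 → local maximum
  f''(2) = 1/6 > 0 → local minimum

Critical points: x = -4 (local maximum); x = 2 (local minimum)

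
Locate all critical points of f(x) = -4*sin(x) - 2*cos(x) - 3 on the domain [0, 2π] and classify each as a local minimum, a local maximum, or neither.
f'(x) = 2*sin(x) - 4*cos(x)

Solve f'(x) = 0 on [0, 2π]:
  f'(x) = 0 ⇔ -4*cos(x) = -2*sin(x) ⇔ tan(x) = 2, i.e. x = arctan(2) + nπ; keep the solutions lying in [0, 2π].
  ⇒ x = atan(2) ≈ 1.1071, atan(2) + pi ≈ 4.2487

f''(x) = 4*sin(x) + 2*cos(x)
Second-derivative test at each critical point:
  f''(1.1071) = 4.4721 > 0 → local minimum
  f''(4.2487) = -4.4721 < 0 → local maximum

Critical points: x = atan(2) ≈ 1.1071 (local minimum); x = atan(2) + pi ≈ 4.2487 (local maximum)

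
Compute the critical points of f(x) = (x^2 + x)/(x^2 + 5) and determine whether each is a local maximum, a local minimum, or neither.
f'(x) = (-x^2 + 10*x + 5)/(x^4 + 10*x^2 + 25)

Solve f'(x) = 0:
  f'(x) = -(x^2 - 10*x - 5)/(x^2 + 5)^2; the denominator is positive wherever f is defined, so f'(x) = 0 ⇔ -x^2 + 10*x + 5 = 0.
  x^2 - 10*x - 5 = 0 has no rational roots; quadratic formula: x = (10 ± √120)/2.
  ⇒ x = 5 - sqrt(30) ≈ -0.4772, 5 + sqrt(30) ≈ 10.4772

f''(x) = 2*(x^3 - 15*x^2 - 15*x + 25)/(x^6 + 15*x^4 + 75*x^2 + 125)
Second-derivative test at each critical point:
  f''(-0.4772) = 0.4008 > 0 → local minimum
  f''(10.4772) = -0.0008 < 0 → local maximum

Critical points: x = 5 - sqrt(30) ≈ -0.4772 (local minimum); x = 5 + sqrt(30) ≈ 10.4772 (local maximum)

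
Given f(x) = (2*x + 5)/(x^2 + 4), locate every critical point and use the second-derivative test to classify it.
f'(x) = 2*(-x^2 - 5*x + 4)/(x^4 + 8*x^2 + 16)

Solve f'(x) = 0:
  f'(x) = -2*(x^2 + 5*x - 4)/(x^2 + 4)^2; the denominator is positive wherever f is defined, so f'(x) = 0 ⇔ -2*x^2 - 10*x + 8 = 0.
  Factor: -2*x^2 - 10*x + 8 = -2*(x^2 + 5*x - 4); x^2 + 5*x - 4 = 0 has no rational roots; quadratic formula: x = (-5 ± √41)/2.
  ⇒ x = -sqrt(41)/2 - 5/2 ≈ -5.7016, -5/2 + sqrt(41)/2 ≈ 0.7016

f''(x) = 2*(4*x^2*(2*x + 5) - (6*x + 5)*(x^2 + 4))/(x^2 + 4)^3
Second-derivative test at each critical point:
  f''(-5.7016) = 0.0096 > 0 → local minimum
  f''(0.7016) = -0.6346 < 0 → local maximum

Critical points: x = -sqrt(41)/2 - 5/2 ≈ -5.7016 (local minimum); x = -5/2 + sqrt(41)/2 ≈ 0.7016 (local maximum)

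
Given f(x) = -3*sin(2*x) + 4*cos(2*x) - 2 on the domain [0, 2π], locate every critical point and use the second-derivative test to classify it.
f'(x) = -8*sin(2*x) - 6*cos(2*x)

Solve f'(x) = 0 on [0, 2π]:
  f'(x) = 0 ⇔ -3*cos(2*x) = 4*sin(2*x) ⇔ tan(2*x) = -3/4, i.e. 2*x = arctan(-3/4) + nπ; keep the solutions lying in [0, 2π].
  ⇒ x = -atan(3/4)/2 + pi/2 ≈ 1.2490, pi - atan(3/4)/2 ≈ 2.8198, -atan(3/4)/2 + 3*pi/2 ≈ 4.3906, -atan(3/4)/2 + 2*pi ≈ 5.9614

f''(x) = 12*sin(2*x) - 16*cos(2*x)
Second-derivative test at each critical point:
  f''(1.2490) = 20 > 0 → local minimum
  f''(2.8198) = -20 < 0 → local maximum
  f''(4.3906) = 20 > 0 → local minimum
  f''(5.9614) = -20 < 0 → local maximum

Critical points: x = -atan(3/4)/2 + pi/2 ≈ 1.2490 (local minimum); x = pi - atan(3/4)/2 ≈ 2.8198 (local maximum); x = -atan(3/4)/2 + 3*pi/2 ≈ 4.3906 (local minimum); x = -atan(3/4)/2 + 2*pi ≈ 5.9614 (local maximum)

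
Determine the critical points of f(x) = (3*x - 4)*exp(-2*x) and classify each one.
f'(x) = (11 - 6*x)*exp(-2*x)

Solve f'(x) = 0:
  f'(x) = (11 - 6*x)·exp(-2*x) and exp(-2*x) > 0 for every x, so f'(x) = 0 ⇔ 11 - 6*x = 0.
  11 - 6*x = 0.
  ⇒ x = 11/6

f''(x) = 4*(3*x - 7)*exp(-2*x)
Second-derivative test at each critical point:
  f''(11/6) = -0.1534 < 0 → local maximum

Critical points: x = 11/6 (local maximum)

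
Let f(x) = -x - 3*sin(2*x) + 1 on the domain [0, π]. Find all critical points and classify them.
f'(x) = 12*sin(x)^2 - 7

Solve f'(x) = 0 on [0, π]:
  f'(x) = 0 ⇔ cos(2*x) = -1/6, i.e. 2*x = ±arccos(-1/6) + 2nπ; keep the solutions lying in [0, π].
  ⇒ x = acos(-1/6)/2 ≈ 0.8691, pi - acos(-1/6)/2 ≈ 2.2725

f''(x) = 12*sin(2*x)
Second-derivative test at each critical point:
  f''(0.8691) = 11.8322 > 0 → local minimum
  f''(2.2725) = -11.8322 < 0 → local maximum

Critical points: x = acos(-1/6)/2 ≈ 0.8691 (local minimum); x = pi - acos(-1/6)/2 ≈ 2.2725 (local maximum)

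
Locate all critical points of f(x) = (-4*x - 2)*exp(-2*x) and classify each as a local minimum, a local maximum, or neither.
f'(x) = 8*x*exp(-2*x)

Solve f'(x) = 0:
  f'(x) = (8*x)·exp(-2*x) and exp(-2*x) > 0 for every x, so f'(x) = 0 ⇔ 8*x = 0.
  8*x = 0.
  ⇒ x = 0

f''(x) = 8*(1 - 2*x)*exp(-2*x)
Second-derivative test at each critical point:
  f''(0) = 8 > 0 → local minimum

Critical points: x = 0 (local minimum)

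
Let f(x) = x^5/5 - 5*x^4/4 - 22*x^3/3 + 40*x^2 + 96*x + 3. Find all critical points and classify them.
f'(x) = x^4 - 5*x^3 - 22*x^2 + 80*x + 96

Solve f'(x) = 0:
  Factor: x^4 - 5*x^3 - 22*x^2 + 80*x + 96 = (x - 6)*(x - 4)*(x + 1)*(x + 4) = 0.
  ⇒ x = -4, -1, 4, 6

f''(x) = 4*x^3 - 15*x^2 - 44*x + 80
Second-derivative test at each critical point:
  f''(-4) = -240 < 0 → local maximum
  f''(-1) = 105 > 0 → local minimum
  f''(4) = -80 < 0 → local maximum
  f''(6) = 140 > 0 → local minimum

Critical points: x = -4 (local maximum); x = -1 (local minimum); x = 4 (local maximum); x = 6 (local minimum)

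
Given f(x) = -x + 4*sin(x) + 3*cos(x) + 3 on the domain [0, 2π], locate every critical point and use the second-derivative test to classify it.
f'(x) = -3*sin(x) + 4*cos(x) - 1

Solve f'(x) = 0 on [0, 2π]:
  f'(x) = 0 ⇔ -3*sin(x) + 4*cos(x) = 1. Write the left side as R·cos(x + φ) with R = √(4² + 3²) = 5, cos φ = 4/5, sin φ = 3/5; then cos(x + φ) = 1/5. Solve for x and keep the solutions lying in [0, 2π].
  ⇒ x = atan((-3 + 8*sqrt(6))/(4 + 6*sqrt(6))) ≈ 0.7259, atan((-8*sqrt(6) - 3)/(4 - 6*sqrt(6))) + pi ≈ 4.2702

f''(x) = -4*sin(x) - 3*cos(x)
Second-derivative test at each critical point:
  f''(0.7259) = -4.8990 < 0 → local maximum
  f''(4.2702) = 4.8990 > 0 → local minimum

Critical points: x = atan((-3 + 8*sqrt(6))/(4 + 6*sqrt(6))) ≈ 0.7259 (local maximum); x = atan((-8*sqrt(6) - 3)/(4 - 6*sqrt(6))) + pi ≈ 4.2702 (local minimum)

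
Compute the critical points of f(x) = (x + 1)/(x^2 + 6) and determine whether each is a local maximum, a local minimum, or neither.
f'(x) = (x^2 - 2*x*(x + 1) + 6)/(x^2 + 6)^2

Solve f'(x) = 0:
  f'(x) = -(x^2 + 2*x - 6)/(x^2 + 6)^2; the denominator is positive wherever f is defined, so f'(x) = 0 ⇔ -x^2 - 2*x + 6 = 0.
  x^2 + 2*x - 6 = 0 has no rational roots; quadratic formula: x = (-2 ± √28)/2.
  ⇒ x = -sqrt(7) - 1 ≈ -3.6458, -1 + sqrt(7) ≈ 1.6458

f''(x) = 2*(4*x^2*(x + 1) - (3*x + 1)*(x^2 + 6))/(x^2 + 6)^3
Second-derivative test at each critical point:
  f''(-3.6458) = 0.0142 > 0 → local minimum
  f''(1.6458) = -0.0698 < 0 → local maximum

Critical points: x = -sqrt(7) - 1 ≈ -3.6458 (local minimum); x = -1 + sqrt(7) ≈ 1.6458 (local maximum)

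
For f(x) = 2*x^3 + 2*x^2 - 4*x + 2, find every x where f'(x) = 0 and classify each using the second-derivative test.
f'(x) = 6*x^2 + 4*x - 4

Solve f'(x) = 0:
  Factor: 6*x^2 + 4*x - 4 = 2*(3*x^2 + 2*x - 2); 3*x^2 + 2*x - 2 = 0 has no rational roots; quadratic formula: x = (-2 ± √28)/6.
  ⇒ x = -sqrt(7)/3 - 1/3 ≈ -1.2153, -1/3 + sqrt(7)/3 ≈ 0.5486

f''(x) = 12*x + 4
Second-derivative test at each critical point:
  f''(-1.2153) = -10.5830 < 0 → local maximum
  f''(0.5486) = 10.5830 > 0 → local minimum

Critical points: x = -sqrt(7)/3 - 1/3 ≈ -1.2153 (local maximum); x = -1/3 + sqrt(7)/3 ≈ 0.5486 (local minimum)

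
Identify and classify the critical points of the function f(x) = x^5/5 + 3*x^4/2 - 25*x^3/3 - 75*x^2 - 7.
f'(x) = x*(x^3 + 6*x^2 - 25*x - 150)

Solve f'(x) = 0:
  Factor: x^4 + 6*x^3 - 25*x^2 - 150*x = x*(x - 5)*(x + 5)*(x + 6) = 0.
  ⇒ x = -6, -5, 0, 5

f''(x) = 4*x^3 + 18*x^2 - 50*x - 150
Second-derivative test at each critical point:
  f''(-6) = -66 < 0 → local maximum
  f''(-5) = 50 > 0 → local minimum
  f''(0) = -150 < 0 → local maximum
  f''(5) = 550 > 0 → local minimum

Critical points: x = -6 (local maximum); x = -5 (local minimum); x = 0 (local maximum); x = 5 (local minimum)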